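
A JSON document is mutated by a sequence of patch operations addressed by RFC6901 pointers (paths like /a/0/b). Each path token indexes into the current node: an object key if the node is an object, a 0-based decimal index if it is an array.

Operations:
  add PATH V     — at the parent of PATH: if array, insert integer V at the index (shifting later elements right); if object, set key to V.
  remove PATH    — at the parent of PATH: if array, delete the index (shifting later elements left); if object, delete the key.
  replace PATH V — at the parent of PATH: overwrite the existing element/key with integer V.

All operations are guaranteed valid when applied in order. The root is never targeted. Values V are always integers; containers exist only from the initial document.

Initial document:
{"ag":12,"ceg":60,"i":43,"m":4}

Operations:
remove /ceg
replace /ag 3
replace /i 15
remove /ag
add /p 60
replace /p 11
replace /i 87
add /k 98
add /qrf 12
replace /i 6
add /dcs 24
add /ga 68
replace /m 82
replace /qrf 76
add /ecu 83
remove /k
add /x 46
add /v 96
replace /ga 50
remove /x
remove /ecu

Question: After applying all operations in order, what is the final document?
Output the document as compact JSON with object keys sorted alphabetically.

Answer: {"dcs":24,"ga":50,"i":6,"m":82,"p":11,"qrf":76,"v":96}

Derivation:
After op 1 (remove /ceg): {"ag":12,"i":43,"m":4}
After op 2 (replace /ag 3): {"ag":3,"i":43,"m":4}
After op 3 (replace /i 15): {"ag":3,"i":15,"m":4}
After op 4 (remove /ag): {"i":15,"m":4}
After op 5 (add /p 60): {"i":15,"m":4,"p":60}
After op 6 (replace /p 11): {"i":15,"m":4,"p":11}
After op 7 (replace /i 87): {"i":87,"m":4,"p":11}
After op 8 (add /k 98): {"i":87,"k":98,"m":4,"p":11}
After op 9 (add /qrf 12): {"i":87,"k":98,"m":4,"p":11,"qrf":12}
After op 10 (replace /i 6): {"i":6,"k":98,"m":4,"p":11,"qrf":12}
After op 11 (add /dcs 24): {"dcs":24,"i":6,"k":98,"m":4,"p":11,"qrf":12}
After op 12 (add /ga 68): {"dcs":24,"ga":68,"i":6,"k":98,"m":4,"p":11,"qrf":12}
After op 13 (replace /m 82): {"dcs":24,"ga":68,"i":6,"k":98,"m":82,"p":11,"qrf":12}
After op 14 (replace /qrf 76): {"dcs":24,"ga":68,"i":6,"k":98,"m":82,"p":11,"qrf":76}
After op 15 (add /ecu 83): {"dcs":24,"ecu":83,"ga":68,"i":6,"k":98,"m":82,"p":11,"qrf":76}
After op 16 (remove /k): {"dcs":24,"ecu":83,"ga":68,"i":6,"m":82,"p":11,"qrf":76}
After op 17 (add /x 46): {"dcs":24,"ecu":83,"ga":68,"i":6,"m":82,"p":11,"qrf":76,"x":46}
After op 18 (add /v 96): {"dcs":24,"ecu":83,"ga":68,"i":6,"m":82,"p":11,"qrf":76,"v":96,"x":46}
After op 19 (replace /ga 50): {"dcs":24,"ecu":83,"ga":50,"i":6,"m":82,"p":11,"qrf":76,"v":96,"x":46}
After op 20 (remove /x): {"dcs":24,"ecu":83,"ga":50,"i":6,"m":82,"p":11,"qrf":76,"v":96}
After op 21 (remove /ecu): {"dcs":24,"ga":50,"i":6,"m":82,"p":11,"qrf":76,"v":96}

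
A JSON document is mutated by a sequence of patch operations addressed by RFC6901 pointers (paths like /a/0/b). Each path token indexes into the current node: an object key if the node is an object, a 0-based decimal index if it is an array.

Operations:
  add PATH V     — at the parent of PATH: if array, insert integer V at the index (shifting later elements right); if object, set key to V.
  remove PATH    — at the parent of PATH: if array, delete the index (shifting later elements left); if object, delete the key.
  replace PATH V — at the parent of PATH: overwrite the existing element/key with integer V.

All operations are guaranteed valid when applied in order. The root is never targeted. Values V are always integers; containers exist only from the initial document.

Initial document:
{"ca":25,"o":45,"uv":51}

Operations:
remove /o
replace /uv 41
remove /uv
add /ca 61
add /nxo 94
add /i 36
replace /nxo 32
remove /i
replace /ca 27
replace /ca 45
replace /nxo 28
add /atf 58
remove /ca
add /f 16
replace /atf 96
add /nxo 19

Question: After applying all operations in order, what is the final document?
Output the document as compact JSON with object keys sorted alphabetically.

Answer: {"atf":96,"f":16,"nxo":19}

Derivation:
After op 1 (remove /o): {"ca":25,"uv":51}
After op 2 (replace /uv 41): {"ca":25,"uv":41}
After op 3 (remove /uv): {"ca":25}
After op 4 (add /ca 61): {"ca":61}
After op 5 (add /nxo 94): {"ca":61,"nxo":94}
After op 6 (add /i 36): {"ca":61,"i":36,"nxo":94}
After op 7 (replace /nxo 32): {"ca":61,"i":36,"nxo":32}
After op 8 (remove /i): {"ca":61,"nxo":32}
After op 9 (replace /ca 27): {"ca":27,"nxo":32}
After op 10 (replace /ca 45): {"ca":45,"nxo":32}
After op 11 (replace /nxo 28): {"ca":45,"nxo":28}
After op 12 (add /atf 58): {"atf":58,"ca":45,"nxo":28}
After op 13 (remove /ca): {"atf":58,"nxo":28}
After op 14 (add /f 16): {"atf":58,"f":16,"nxo":28}
After op 15 (replace /atf 96): {"atf":96,"f":16,"nxo":28}
After op 16 (add /nxo 19): {"atf":96,"f":16,"nxo":19}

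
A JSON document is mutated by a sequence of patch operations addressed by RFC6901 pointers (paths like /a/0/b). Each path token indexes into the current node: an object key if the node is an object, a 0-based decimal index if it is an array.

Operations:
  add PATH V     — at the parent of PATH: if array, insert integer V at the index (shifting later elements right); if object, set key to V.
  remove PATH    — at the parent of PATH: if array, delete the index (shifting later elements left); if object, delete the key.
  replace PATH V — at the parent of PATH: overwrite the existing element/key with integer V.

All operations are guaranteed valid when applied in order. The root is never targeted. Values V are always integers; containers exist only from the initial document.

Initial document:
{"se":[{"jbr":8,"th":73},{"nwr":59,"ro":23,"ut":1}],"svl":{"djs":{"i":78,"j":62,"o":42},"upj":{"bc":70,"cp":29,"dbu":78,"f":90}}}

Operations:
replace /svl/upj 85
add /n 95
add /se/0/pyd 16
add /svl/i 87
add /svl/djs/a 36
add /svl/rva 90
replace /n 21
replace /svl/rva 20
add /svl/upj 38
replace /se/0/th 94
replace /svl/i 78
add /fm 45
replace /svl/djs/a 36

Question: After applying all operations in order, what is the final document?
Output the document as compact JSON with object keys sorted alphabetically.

After op 1 (replace /svl/upj 85): {"se":[{"jbr":8,"th":73},{"nwr":59,"ro":23,"ut":1}],"svl":{"djs":{"i":78,"j":62,"o":42},"upj":85}}
After op 2 (add /n 95): {"n":95,"se":[{"jbr":8,"th":73},{"nwr":59,"ro":23,"ut":1}],"svl":{"djs":{"i":78,"j":62,"o":42},"upj":85}}
After op 3 (add /se/0/pyd 16): {"n":95,"se":[{"jbr":8,"pyd":16,"th":73},{"nwr":59,"ro":23,"ut":1}],"svl":{"djs":{"i":78,"j":62,"o":42},"upj":85}}
After op 4 (add /svl/i 87): {"n":95,"se":[{"jbr":8,"pyd":16,"th":73},{"nwr":59,"ro":23,"ut":1}],"svl":{"djs":{"i":78,"j":62,"o":42},"i":87,"upj":85}}
After op 5 (add /svl/djs/a 36): {"n":95,"se":[{"jbr":8,"pyd":16,"th":73},{"nwr":59,"ro":23,"ut":1}],"svl":{"djs":{"a":36,"i":78,"j":62,"o":42},"i":87,"upj":85}}
After op 6 (add /svl/rva 90): {"n":95,"se":[{"jbr":8,"pyd":16,"th":73},{"nwr":59,"ro":23,"ut":1}],"svl":{"djs":{"a":36,"i":78,"j":62,"o":42},"i":87,"rva":90,"upj":85}}
After op 7 (replace /n 21): {"n":21,"se":[{"jbr":8,"pyd":16,"th":73},{"nwr":59,"ro":23,"ut":1}],"svl":{"djs":{"a":36,"i":78,"j":62,"o":42},"i":87,"rva":90,"upj":85}}
After op 8 (replace /svl/rva 20): {"n":21,"se":[{"jbr":8,"pyd":16,"th":73},{"nwr":59,"ro":23,"ut":1}],"svl":{"djs":{"a":36,"i":78,"j":62,"o":42},"i":87,"rva":20,"upj":85}}
After op 9 (add /svl/upj 38): {"n":21,"se":[{"jbr":8,"pyd":16,"th":73},{"nwr":59,"ro":23,"ut":1}],"svl":{"djs":{"a":36,"i":78,"j":62,"o":42},"i":87,"rva":20,"upj":38}}
After op 10 (replace /se/0/th 94): {"n":21,"se":[{"jbr":8,"pyd":16,"th":94},{"nwr":59,"ro":23,"ut":1}],"svl":{"djs":{"a":36,"i":78,"j":62,"o":42},"i":87,"rva":20,"upj":38}}
After op 11 (replace /svl/i 78): {"n":21,"se":[{"jbr":8,"pyd":16,"th":94},{"nwr":59,"ro":23,"ut":1}],"svl":{"djs":{"a":36,"i":78,"j":62,"o":42},"i":78,"rva":20,"upj":38}}
After op 12 (add /fm 45): {"fm":45,"n":21,"se":[{"jbr":8,"pyd":16,"th":94},{"nwr":59,"ro":23,"ut":1}],"svl":{"djs":{"a":36,"i":78,"j":62,"o":42},"i":78,"rva":20,"upj":38}}
After op 13 (replace /svl/djs/a 36): {"fm":45,"n":21,"se":[{"jbr":8,"pyd":16,"th":94},{"nwr":59,"ro":23,"ut":1}],"svl":{"djs":{"a":36,"i":78,"j":62,"o":42},"i":78,"rva":20,"upj":38}}

Answer: {"fm":45,"n":21,"se":[{"jbr":8,"pyd":16,"th":94},{"nwr":59,"ro":23,"ut":1}],"svl":{"djs":{"a":36,"i":78,"j":62,"o":42},"i":78,"rva":20,"upj":38}}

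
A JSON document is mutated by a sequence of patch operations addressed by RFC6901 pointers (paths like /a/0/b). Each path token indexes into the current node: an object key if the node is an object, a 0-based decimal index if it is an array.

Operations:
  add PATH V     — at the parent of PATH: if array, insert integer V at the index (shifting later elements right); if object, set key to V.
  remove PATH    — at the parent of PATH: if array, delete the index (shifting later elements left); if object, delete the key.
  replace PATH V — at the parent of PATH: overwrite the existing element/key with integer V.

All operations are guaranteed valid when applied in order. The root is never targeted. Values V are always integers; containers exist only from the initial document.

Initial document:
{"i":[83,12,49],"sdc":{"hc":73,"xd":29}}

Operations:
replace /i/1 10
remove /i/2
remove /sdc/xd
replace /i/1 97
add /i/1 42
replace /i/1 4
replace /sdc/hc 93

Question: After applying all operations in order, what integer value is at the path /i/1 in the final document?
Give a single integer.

After op 1 (replace /i/1 10): {"i":[83,10,49],"sdc":{"hc":73,"xd":29}}
After op 2 (remove /i/2): {"i":[83,10],"sdc":{"hc":73,"xd":29}}
After op 3 (remove /sdc/xd): {"i":[83,10],"sdc":{"hc":73}}
After op 4 (replace /i/1 97): {"i":[83,97],"sdc":{"hc":73}}
After op 5 (add /i/1 42): {"i":[83,42,97],"sdc":{"hc":73}}
After op 6 (replace /i/1 4): {"i":[83,4,97],"sdc":{"hc":73}}
After op 7 (replace /sdc/hc 93): {"i":[83,4,97],"sdc":{"hc":93}}
Value at /i/1: 4

Answer: 4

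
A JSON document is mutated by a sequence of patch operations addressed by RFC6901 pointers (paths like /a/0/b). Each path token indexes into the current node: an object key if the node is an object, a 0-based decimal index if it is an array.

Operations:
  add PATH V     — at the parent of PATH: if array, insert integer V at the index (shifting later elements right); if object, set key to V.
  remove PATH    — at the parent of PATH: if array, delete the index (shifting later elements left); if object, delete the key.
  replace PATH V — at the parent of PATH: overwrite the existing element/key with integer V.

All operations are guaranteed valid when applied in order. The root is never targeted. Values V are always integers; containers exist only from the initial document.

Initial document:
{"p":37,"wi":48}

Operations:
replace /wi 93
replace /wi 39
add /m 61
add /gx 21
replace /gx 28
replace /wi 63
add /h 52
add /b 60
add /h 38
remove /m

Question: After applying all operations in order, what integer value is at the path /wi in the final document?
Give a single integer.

Answer: 63

Derivation:
After op 1 (replace /wi 93): {"p":37,"wi":93}
After op 2 (replace /wi 39): {"p":37,"wi":39}
After op 3 (add /m 61): {"m":61,"p":37,"wi":39}
After op 4 (add /gx 21): {"gx":21,"m":61,"p":37,"wi":39}
After op 5 (replace /gx 28): {"gx":28,"m":61,"p":37,"wi":39}
After op 6 (replace /wi 63): {"gx":28,"m":61,"p":37,"wi":63}
After op 7 (add /h 52): {"gx":28,"h":52,"m":61,"p":37,"wi":63}
After op 8 (add /b 60): {"b":60,"gx":28,"h":52,"m":61,"p":37,"wi":63}
After op 9 (add /h 38): {"b":60,"gx":28,"h":38,"m":61,"p":37,"wi":63}
After op 10 (remove /m): {"b":60,"gx":28,"h":38,"p":37,"wi":63}
Value at /wi: 63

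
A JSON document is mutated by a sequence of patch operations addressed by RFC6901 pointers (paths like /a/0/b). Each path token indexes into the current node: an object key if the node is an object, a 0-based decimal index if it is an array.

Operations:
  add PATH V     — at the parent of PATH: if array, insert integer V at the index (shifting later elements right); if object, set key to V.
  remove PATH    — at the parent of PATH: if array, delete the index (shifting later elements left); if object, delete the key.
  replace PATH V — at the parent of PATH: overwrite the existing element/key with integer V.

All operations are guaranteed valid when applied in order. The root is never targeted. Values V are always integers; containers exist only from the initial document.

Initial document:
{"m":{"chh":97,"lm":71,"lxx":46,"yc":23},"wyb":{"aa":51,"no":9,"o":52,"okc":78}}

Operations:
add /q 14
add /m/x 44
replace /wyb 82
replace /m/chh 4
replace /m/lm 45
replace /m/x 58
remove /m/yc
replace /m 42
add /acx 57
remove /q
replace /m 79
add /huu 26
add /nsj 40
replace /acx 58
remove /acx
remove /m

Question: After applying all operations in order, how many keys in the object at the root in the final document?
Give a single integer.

Answer: 3

Derivation:
After op 1 (add /q 14): {"m":{"chh":97,"lm":71,"lxx":46,"yc":23},"q":14,"wyb":{"aa":51,"no":9,"o":52,"okc":78}}
After op 2 (add /m/x 44): {"m":{"chh":97,"lm":71,"lxx":46,"x":44,"yc":23},"q":14,"wyb":{"aa":51,"no":9,"o":52,"okc":78}}
After op 3 (replace /wyb 82): {"m":{"chh":97,"lm":71,"lxx":46,"x":44,"yc":23},"q":14,"wyb":82}
After op 4 (replace /m/chh 4): {"m":{"chh":4,"lm":71,"lxx":46,"x":44,"yc":23},"q":14,"wyb":82}
After op 5 (replace /m/lm 45): {"m":{"chh":4,"lm":45,"lxx":46,"x":44,"yc":23},"q":14,"wyb":82}
After op 6 (replace /m/x 58): {"m":{"chh":4,"lm":45,"lxx":46,"x":58,"yc":23},"q":14,"wyb":82}
After op 7 (remove /m/yc): {"m":{"chh":4,"lm":45,"lxx":46,"x":58},"q":14,"wyb":82}
After op 8 (replace /m 42): {"m":42,"q":14,"wyb":82}
After op 9 (add /acx 57): {"acx":57,"m":42,"q":14,"wyb":82}
After op 10 (remove /q): {"acx":57,"m":42,"wyb":82}
After op 11 (replace /m 79): {"acx":57,"m":79,"wyb":82}
After op 12 (add /huu 26): {"acx":57,"huu":26,"m":79,"wyb":82}
After op 13 (add /nsj 40): {"acx":57,"huu":26,"m":79,"nsj":40,"wyb":82}
After op 14 (replace /acx 58): {"acx":58,"huu":26,"m":79,"nsj":40,"wyb":82}
After op 15 (remove /acx): {"huu":26,"m":79,"nsj":40,"wyb":82}
After op 16 (remove /m): {"huu":26,"nsj":40,"wyb":82}
Size at the root: 3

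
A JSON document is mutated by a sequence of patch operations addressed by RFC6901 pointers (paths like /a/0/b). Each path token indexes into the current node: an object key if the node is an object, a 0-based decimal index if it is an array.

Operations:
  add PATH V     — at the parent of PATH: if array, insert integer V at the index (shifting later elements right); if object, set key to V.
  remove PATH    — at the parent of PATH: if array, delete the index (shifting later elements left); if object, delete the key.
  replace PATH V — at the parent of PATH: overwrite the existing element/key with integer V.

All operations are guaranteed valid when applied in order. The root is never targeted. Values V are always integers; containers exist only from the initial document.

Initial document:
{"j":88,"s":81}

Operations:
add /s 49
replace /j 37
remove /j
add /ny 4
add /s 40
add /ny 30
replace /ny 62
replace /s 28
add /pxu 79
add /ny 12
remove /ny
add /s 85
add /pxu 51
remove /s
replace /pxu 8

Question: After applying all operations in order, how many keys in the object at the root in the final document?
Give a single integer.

Answer: 1

Derivation:
After op 1 (add /s 49): {"j":88,"s":49}
After op 2 (replace /j 37): {"j":37,"s":49}
After op 3 (remove /j): {"s":49}
After op 4 (add /ny 4): {"ny":4,"s":49}
After op 5 (add /s 40): {"ny":4,"s":40}
After op 6 (add /ny 30): {"ny":30,"s":40}
After op 7 (replace /ny 62): {"ny":62,"s":40}
After op 8 (replace /s 28): {"ny":62,"s":28}
After op 9 (add /pxu 79): {"ny":62,"pxu":79,"s":28}
After op 10 (add /ny 12): {"ny":12,"pxu":79,"s":28}
After op 11 (remove /ny): {"pxu":79,"s":28}
After op 12 (add /s 85): {"pxu":79,"s":85}
After op 13 (add /pxu 51): {"pxu":51,"s":85}
After op 14 (remove /s): {"pxu":51}
After op 15 (replace /pxu 8): {"pxu":8}
Size at the root: 1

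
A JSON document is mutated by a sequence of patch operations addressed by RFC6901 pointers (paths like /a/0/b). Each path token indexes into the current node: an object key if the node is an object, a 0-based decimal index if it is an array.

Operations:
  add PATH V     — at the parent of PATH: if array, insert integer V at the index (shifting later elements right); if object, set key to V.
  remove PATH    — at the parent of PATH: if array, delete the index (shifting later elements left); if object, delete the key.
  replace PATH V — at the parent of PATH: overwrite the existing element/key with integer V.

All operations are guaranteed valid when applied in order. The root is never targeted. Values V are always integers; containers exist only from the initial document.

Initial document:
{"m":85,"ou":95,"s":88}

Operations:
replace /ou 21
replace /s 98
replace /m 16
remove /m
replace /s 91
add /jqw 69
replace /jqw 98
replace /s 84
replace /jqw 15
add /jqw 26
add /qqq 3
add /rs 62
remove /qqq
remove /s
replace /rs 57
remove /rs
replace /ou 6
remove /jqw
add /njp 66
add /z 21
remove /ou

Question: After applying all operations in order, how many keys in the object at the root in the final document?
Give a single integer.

Answer: 2

Derivation:
After op 1 (replace /ou 21): {"m":85,"ou":21,"s":88}
After op 2 (replace /s 98): {"m":85,"ou":21,"s":98}
After op 3 (replace /m 16): {"m":16,"ou":21,"s":98}
After op 4 (remove /m): {"ou":21,"s":98}
After op 5 (replace /s 91): {"ou":21,"s":91}
After op 6 (add /jqw 69): {"jqw":69,"ou":21,"s":91}
After op 7 (replace /jqw 98): {"jqw":98,"ou":21,"s":91}
After op 8 (replace /s 84): {"jqw":98,"ou":21,"s":84}
After op 9 (replace /jqw 15): {"jqw":15,"ou":21,"s":84}
After op 10 (add /jqw 26): {"jqw":26,"ou":21,"s":84}
After op 11 (add /qqq 3): {"jqw":26,"ou":21,"qqq":3,"s":84}
After op 12 (add /rs 62): {"jqw":26,"ou":21,"qqq":3,"rs":62,"s":84}
After op 13 (remove /qqq): {"jqw":26,"ou":21,"rs":62,"s":84}
After op 14 (remove /s): {"jqw":26,"ou":21,"rs":62}
After op 15 (replace /rs 57): {"jqw":26,"ou":21,"rs":57}
After op 16 (remove /rs): {"jqw":26,"ou":21}
After op 17 (replace /ou 6): {"jqw":26,"ou":6}
After op 18 (remove /jqw): {"ou":6}
After op 19 (add /njp 66): {"njp":66,"ou":6}
After op 20 (add /z 21): {"njp":66,"ou":6,"z":21}
After op 21 (remove /ou): {"njp":66,"z":21}
Size at the root: 2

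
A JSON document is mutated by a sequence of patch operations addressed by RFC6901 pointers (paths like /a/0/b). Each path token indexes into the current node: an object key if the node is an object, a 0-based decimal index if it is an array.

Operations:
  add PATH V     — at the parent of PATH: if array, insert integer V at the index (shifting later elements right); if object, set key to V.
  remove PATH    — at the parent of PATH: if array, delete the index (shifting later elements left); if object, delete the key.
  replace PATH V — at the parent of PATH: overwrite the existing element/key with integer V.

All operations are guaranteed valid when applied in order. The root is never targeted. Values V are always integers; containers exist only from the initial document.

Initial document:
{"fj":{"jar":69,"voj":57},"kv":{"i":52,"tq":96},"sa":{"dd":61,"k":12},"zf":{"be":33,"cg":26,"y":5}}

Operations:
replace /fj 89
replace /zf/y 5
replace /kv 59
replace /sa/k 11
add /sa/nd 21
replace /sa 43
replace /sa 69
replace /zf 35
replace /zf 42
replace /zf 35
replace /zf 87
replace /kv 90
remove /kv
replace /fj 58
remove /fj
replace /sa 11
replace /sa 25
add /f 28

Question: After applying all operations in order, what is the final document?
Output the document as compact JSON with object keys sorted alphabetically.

After op 1 (replace /fj 89): {"fj":89,"kv":{"i":52,"tq":96},"sa":{"dd":61,"k":12},"zf":{"be":33,"cg":26,"y":5}}
After op 2 (replace /zf/y 5): {"fj":89,"kv":{"i":52,"tq":96},"sa":{"dd":61,"k":12},"zf":{"be":33,"cg":26,"y":5}}
After op 3 (replace /kv 59): {"fj":89,"kv":59,"sa":{"dd":61,"k":12},"zf":{"be":33,"cg":26,"y":5}}
After op 4 (replace /sa/k 11): {"fj":89,"kv":59,"sa":{"dd":61,"k":11},"zf":{"be":33,"cg":26,"y":5}}
After op 5 (add /sa/nd 21): {"fj":89,"kv":59,"sa":{"dd":61,"k":11,"nd":21},"zf":{"be":33,"cg":26,"y":5}}
After op 6 (replace /sa 43): {"fj":89,"kv":59,"sa":43,"zf":{"be":33,"cg":26,"y":5}}
After op 7 (replace /sa 69): {"fj":89,"kv":59,"sa":69,"zf":{"be":33,"cg":26,"y":5}}
After op 8 (replace /zf 35): {"fj":89,"kv":59,"sa":69,"zf":35}
After op 9 (replace /zf 42): {"fj":89,"kv":59,"sa":69,"zf":42}
After op 10 (replace /zf 35): {"fj":89,"kv":59,"sa":69,"zf":35}
After op 11 (replace /zf 87): {"fj":89,"kv":59,"sa":69,"zf":87}
After op 12 (replace /kv 90): {"fj":89,"kv":90,"sa":69,"zf":87}
After op 13 (remove /kv): {"fj":89,"sa":69,"zf":87}
After op 14 (replace /fj 58): {"fj":58,"sa":69,"zf":87}
After op 15 (remove /fj): {"sa":69,"zf":87}
After op 16 (replace /sa 11): {"sa":11,"zf":87}
After op 17 (replace /sa 25): {"sa":25,"zf":87}
After op 18 (add /f 28): {"f":28,"sa":25,"zf":87}

Answer: {"f":28,"sa":25,"zf":87}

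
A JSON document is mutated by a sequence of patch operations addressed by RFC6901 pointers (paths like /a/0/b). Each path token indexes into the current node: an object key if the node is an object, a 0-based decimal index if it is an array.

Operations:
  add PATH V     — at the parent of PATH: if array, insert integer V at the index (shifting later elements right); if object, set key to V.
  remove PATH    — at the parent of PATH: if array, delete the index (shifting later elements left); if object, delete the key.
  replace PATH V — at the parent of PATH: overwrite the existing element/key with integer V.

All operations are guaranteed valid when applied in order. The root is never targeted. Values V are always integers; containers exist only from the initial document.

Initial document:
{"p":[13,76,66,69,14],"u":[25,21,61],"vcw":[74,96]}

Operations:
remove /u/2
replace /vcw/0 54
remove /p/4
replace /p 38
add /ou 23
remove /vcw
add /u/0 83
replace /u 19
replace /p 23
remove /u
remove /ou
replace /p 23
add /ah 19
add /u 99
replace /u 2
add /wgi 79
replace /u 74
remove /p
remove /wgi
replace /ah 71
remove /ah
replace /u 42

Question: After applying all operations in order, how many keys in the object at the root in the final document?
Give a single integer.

Answer: 1

Derivation:
After op 1 (remove /u/2): {"p":[13,76,66,69,14],"u":[25,21],"vcw":[74,96]}
After op 2 (replace /vcw/0 54): {"p":[13,76,66,69,14],"u":[25,21],"vcw":[54,96]}
After op 3 (remove /p/4): {"p":[13,76,66,69],"u":[25,21],"vcw":[54,96]}
After op 4 (replace /p 38): {"p":38,"u":[25,21],"vcw":[54,96]}
After op 5 (add /ou 23): {"ou":23,"p":38,"u":[25,21],"vcw":[54,96]}
After op 6 (remove /vcw): {"ou":23,"p":38,"u":[25,21]}
After op 7 (add /u/0 83): {"ou":23,"p":38,"u":[83,25,21]}
After op 8 (replace /u 19): {"ou":23,"p":38,"u":19}
After op 9 (replace /p 23): {"ou":23,"p":23,"u":19}
After op 10 (remove /u): {"ou":23,"p":23}
After op 11 (remove /ou): {"p":23}
After op 12 (replace /p 23): {"p":23}
After op 13 (add /ah 19): {"ah":19,"p":23}
After op 14 (add /u 99): {"ah":19,"p":23,"u":99}
After op 15 (replace /u 2): {"ah":19,"p":23,"u":2}
After op 16 (add /wgi 79): {"ah":19,"p":23,"u":2,"wgi":79}
After op 17 (replace /u 74): {"ah":19,"p":23,"u":74,"wgi":79}
After op 18 (remove /p): {"ah":19,"u":74,"wgi":79}
After op 19 (remove /wgi): {"ah":19,"u":74}
After op 20 (replace /ah 71): {"ah":71,"u":74}
After op 21 (remove /ah): {"u":74}
After op 22 (replace /u 42): {"u":42}
Size at the root: 1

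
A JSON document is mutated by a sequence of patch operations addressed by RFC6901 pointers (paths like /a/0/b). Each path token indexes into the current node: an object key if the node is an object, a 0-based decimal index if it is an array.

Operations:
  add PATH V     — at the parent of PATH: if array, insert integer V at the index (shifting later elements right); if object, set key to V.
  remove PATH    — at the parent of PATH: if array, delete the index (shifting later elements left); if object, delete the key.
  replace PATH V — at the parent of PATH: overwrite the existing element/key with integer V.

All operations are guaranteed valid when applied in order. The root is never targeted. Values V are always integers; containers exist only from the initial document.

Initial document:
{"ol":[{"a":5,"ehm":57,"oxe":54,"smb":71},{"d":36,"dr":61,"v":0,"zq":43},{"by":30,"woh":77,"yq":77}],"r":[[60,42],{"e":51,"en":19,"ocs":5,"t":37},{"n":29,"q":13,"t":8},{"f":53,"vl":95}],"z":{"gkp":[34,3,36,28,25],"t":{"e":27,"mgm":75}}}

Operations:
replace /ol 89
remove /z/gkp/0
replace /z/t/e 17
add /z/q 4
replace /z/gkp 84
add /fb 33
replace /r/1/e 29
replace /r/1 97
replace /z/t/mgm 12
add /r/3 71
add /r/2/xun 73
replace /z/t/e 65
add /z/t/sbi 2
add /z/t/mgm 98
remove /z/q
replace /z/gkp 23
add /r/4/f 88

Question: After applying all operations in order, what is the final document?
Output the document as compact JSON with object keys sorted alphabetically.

After op 1 (replace /ol 89): {"ol":89,"r":[[60,42],{"e":51,"en":19,"ocs":5,"t":37},{"n":29,"q":13,"t":8},{"f":53,"vl":95}],"z":{"gkp":[34,3,36,28,25],"t":{"e":27,"mgm":75}}}
After op 2 (remove /z/gkp/0): {"ol":89,"r":[[60,42],{"e":51,"en":19,"ocs":5,"t":37},{"n":29,"q":13,"t":8},{"f":53,"vl":95}],"z":{"gkp":[3,36,28,25],"t":{"e":27,"mgm":75}}}
After op 3 (replace /z/t/e 17): {"ol":89,"r":[[60,42],{"e":51,"en":19,"ocs":5,"t":37},{"n":29,"q":13,"t":8},{"f":53,"vl":95}],"z":{"gkp":[3,36,28,25],"t":{"e":17,"mgm":75}}}
After op 4 (add /z/q 4): {"ol":89,"r":[[60,42],{"e":51,"en":19,"ocs":5,"t":37},{"n":29,"q":13,"t":8},{"f":53,"vl":95}],"z":{"gkp":[3,36,28,25],"q":4,"t":{"e":17,"mgm":75}}}
After op 5 (replace /z/gkp 84): {"ol":89,"r":[[60,42],{"e":51,"en":19,"ocs":5,"t":37},{"n":29,"q":13,"t":8},{"f":53,"vl":95}],"z":{"gkp":84,"q":4,"t":{"e":17,"mgm":75}}}
After op 6 (add /fb 33): {"fb":33,"ol":89,"r":[[60,42],{"e":51,"en":19,"ocs":5,"t":37},{"n":29,"q":13,"t":8},{"f":53,"vl":95}],"z":{"gkp":84,"q":4,"t":{"e":17,"mgm":75}}}
After op 7 (replace /r/1/e 29): {"fb":33,"ol":89,"r":[[60,42],{"e":29,"en":19,"ocs":5,"t":37},{"n":29,"q":13,"t":8},{"f":53,"vl":95}],"z":{"gkp":84,"q":4,"t":{"e":17,"mgm":75}}}
After op 8 (replace /r/1 97): {"fb":33,"ol":89,"r":[[60,42],97,{"n":29,"q":13,"t":8},{"f":53,"vl":95}],"z":{"gkp":84,"q":4,"t":{"e":17,"mgm":75}}}
After op 9 (replace /z/t/mgm 12): {"fb":33,"ol":89,"r":[[60,42],97,{"n":29,"q":13,"t":8},{"f":53,"vl":95}],"z":{"gkp":84,"q":4,"t":{"e":17,"mgm":12}}}
After op 10 (add /r/3 71): {"fb":33,"ol":89,"r":[[60,42],97,{"n":29,"q":13,"t":8},71,{"f":53,"vl":95}],"z":{"gkp":84,"q":4,"t":{"e":17,"mgm":12}}}
After op 11 (add /r/2/xun 73): {"fb":33,"ol":89,"r":[[60,42],97,{"n":29,"q":13,"t":8,"xun":73},71,{"f":53,"vl":95}],"z":{"gkp":84,"q":4,"t":{"e":17,"mgm":12}}}
After op 12 (replace /z/t/e 65): {"fb":33,"ol":89,"r":[[60,42],97,{"n":29,"q":13,"t":8,"xun":73},71,{"f":53,"vl":95}],"z":{"gkp":84,"q":4,"t":{"e":65,"mgm":12}}}
After op 13 (add /z/t/sbi 2): {"fb":33,"ol":89,"r":[[60,42],97,{"n":29,"q":13,"t":8,"xun":73},71,{"f":53,"vl":95}],"z":{"gkp":84,"q":4,"t":{"e":65,"mgm":12,"sbi":2}}}
After op 14 (add /z/t/mgm 98): {"fb":33,"ol":89,"r":[[60,42],97,{"n":29,"q":13,"t":8,"xun":73},71,{"f":53,"vl":95}],"z":{"gkp":84,"q":4,"t":{"e":65,"mgm":98,"sbi":2}}}
After op 15 (remove /z/q): {"fb":33,"ol":89,"r":[[60,42],97,{"n":29,"q":13,"t":8,"xun":73},71,{"f":53,"vl":95}],"z":{"gkp":84,"t":{"e":65,"mgm":98,"sbi":2}}}
After op 16 (replace /z/gkp 23): {"fb":33,"ol":89,"r":[[60,42],97,{"n":29,"q":13,"t":8,"xun":73},71,{"f":53,"vl":95}],"z":{"gkp":23,"t":{"e":65,"mgm":98,"sbi":2}}}
After op 17 (add /r/4/f 88): {"fb":33,"ol":89,"r":[[60,42],97,{"n":29,"q":13,"t":8,"xun":73},71,{"f":88,"vl":95}],"z":{"gkp":23,"t":{"e":65,"mgm":98,"sbi":2}}}

Answer: {"fb":33,"ol":89,"r":[[60,42],97,{"n":29,"q":13,"t":8,"xun":73},71,{"f":88,"vl":95}],"z":{"gkp":23,"t":{"e":65,"mgm":98,"sbi":2}}}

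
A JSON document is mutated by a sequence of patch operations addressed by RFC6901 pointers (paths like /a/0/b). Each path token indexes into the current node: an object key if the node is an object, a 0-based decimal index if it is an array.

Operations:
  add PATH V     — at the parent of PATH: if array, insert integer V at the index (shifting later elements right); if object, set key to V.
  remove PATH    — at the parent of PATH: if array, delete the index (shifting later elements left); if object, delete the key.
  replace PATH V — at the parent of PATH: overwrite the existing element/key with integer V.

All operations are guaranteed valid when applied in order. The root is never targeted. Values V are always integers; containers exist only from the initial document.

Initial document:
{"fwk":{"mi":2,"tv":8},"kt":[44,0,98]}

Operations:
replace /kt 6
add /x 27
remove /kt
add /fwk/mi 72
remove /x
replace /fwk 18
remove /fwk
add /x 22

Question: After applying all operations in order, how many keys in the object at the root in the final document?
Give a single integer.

After op 1 (replace /kt 6): {"fwk":{"mi":2,"tv":8},"kt":6}
After op 2 (add /x 27): {"fwk":{"mi":2,"tv":8},"kt":6,"x":27}
After op 3 (remove /kt): {"fwk":{"mi":2,"tv":8},"x":27}
After op 4 (add /fwk/mi 72): {"fwk":{"mi":72,"tv":8},"x":27}
After op 5 (remove /x): {"fwk":{"mi":72,"tv":8}}
After op 6 (replace /fwk 18): {"fwk":18}
After op 7 (remove /fwk): {}
After op 8 (add /x 22): {"x":22}
Size at the root: 1

Answer: 1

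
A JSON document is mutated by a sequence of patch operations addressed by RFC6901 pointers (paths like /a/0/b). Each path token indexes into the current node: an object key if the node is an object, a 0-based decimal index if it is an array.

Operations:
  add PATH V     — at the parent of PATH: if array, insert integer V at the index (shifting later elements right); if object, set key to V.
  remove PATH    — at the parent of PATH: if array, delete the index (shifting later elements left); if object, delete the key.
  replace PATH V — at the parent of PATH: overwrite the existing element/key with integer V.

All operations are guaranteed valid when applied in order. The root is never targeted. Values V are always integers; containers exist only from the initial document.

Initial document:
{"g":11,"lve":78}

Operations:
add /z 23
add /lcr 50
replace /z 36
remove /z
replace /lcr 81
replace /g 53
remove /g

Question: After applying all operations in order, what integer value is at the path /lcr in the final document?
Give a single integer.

After op 1 (add /z 23): {"g":11,"lve":78,"z":23}
After op 2 (add /lcr 50): {"g":11,"lcr":50,"lve":78,"z":23}
After op 3 (replace /z 36): {"g":11,"lcr":50,"lve":78,"z":36}
After op 4 (remove /z): {"g":11,"lcr":50,"lve":78}
After op 5 (replace /lcr 81): {"g":11,"lcr":81,"lve":78}
After op 6 (replace /g 53): {"g":53,"lcr":81,"lve":78}
After op 7 (remove /g): {"lcr":81,"lve":78}
Value at /lcr: 81

Answer: 81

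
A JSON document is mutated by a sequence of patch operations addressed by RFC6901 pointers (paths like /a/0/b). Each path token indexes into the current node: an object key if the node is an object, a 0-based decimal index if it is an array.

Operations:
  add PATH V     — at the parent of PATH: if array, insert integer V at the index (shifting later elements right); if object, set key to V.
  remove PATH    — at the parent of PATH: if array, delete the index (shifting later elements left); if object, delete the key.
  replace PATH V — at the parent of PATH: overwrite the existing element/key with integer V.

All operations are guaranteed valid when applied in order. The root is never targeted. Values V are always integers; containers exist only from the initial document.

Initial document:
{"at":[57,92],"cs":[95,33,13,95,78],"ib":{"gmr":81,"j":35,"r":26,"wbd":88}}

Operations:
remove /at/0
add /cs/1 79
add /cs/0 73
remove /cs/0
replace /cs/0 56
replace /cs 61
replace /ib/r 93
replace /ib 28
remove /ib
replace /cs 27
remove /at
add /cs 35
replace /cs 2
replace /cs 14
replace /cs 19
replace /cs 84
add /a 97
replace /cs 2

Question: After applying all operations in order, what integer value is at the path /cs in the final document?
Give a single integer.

Answer: 2

Derivation:
After op 1 (remove /at/0): {"at":[92],"cs":[95,33,13,95,78],"ib":{"gmr":81,"j":35,"r":26,"wbd":88}}
After op 2 (add /cs/1 79): {"at":[92],"cs":[95,79,33,13,95,78],"ib":{"gmr":81,"j":35,"r":26,"wbd":88}}
After op 3 (add /cs/0 73): {"at":[92],"cs":[73,95,79,33,13,95,78],"ib":{"gmr":81,"j":35,"r":26,"wbd":88}}
After op 4 (remove /cs/0): {"at":[92],"cs":[95,79,33,13,95,78],"ib":{"gmr":81,"j":35,"r":26,"wbd":88}}
After op 5 (replace /cs/0 56): {"at":[92],"cs":[56,79,33,13,95,78],"ib":{"gmr":81,"j":35,"r":26,"wbd":88}}
After op 6 (replace /cs 61): {"at":[92],"cs":61,"ib":{"gmr":81,"j":35,"r":26,"wbd":88}}
After op 7 (replace /ib/r 93): {"at":[92],"cs":61,"ib":{"gmr":81,"j":35,"r":93,"wbd":88}}
After op 8 (replace /ib 28): {"at":[92],"cs":61,"ib":28}
After op 9 (remove /ib): {"at":[92],"cs":61}
After op 10 (replace /cs 27): {"at":[92],"cs":27}
After op 11 (remove /at): {"cs":27}
After op 12 (add /cs 35): {"cs":35}
After op 13 (replace /cs 2): {"cs":2}
After op 14 (replace /cs 14): {"cs":14}
After op 15 (replace /cs 19): {"cs":19}
After op 16 (replace /cs 84): {"cs":84}
After op 17 (add /a 97): {"a":97,"cs":84}
After op 18 (replace /cs 2): {"a":97,"cs":2}
Value at /cs: 2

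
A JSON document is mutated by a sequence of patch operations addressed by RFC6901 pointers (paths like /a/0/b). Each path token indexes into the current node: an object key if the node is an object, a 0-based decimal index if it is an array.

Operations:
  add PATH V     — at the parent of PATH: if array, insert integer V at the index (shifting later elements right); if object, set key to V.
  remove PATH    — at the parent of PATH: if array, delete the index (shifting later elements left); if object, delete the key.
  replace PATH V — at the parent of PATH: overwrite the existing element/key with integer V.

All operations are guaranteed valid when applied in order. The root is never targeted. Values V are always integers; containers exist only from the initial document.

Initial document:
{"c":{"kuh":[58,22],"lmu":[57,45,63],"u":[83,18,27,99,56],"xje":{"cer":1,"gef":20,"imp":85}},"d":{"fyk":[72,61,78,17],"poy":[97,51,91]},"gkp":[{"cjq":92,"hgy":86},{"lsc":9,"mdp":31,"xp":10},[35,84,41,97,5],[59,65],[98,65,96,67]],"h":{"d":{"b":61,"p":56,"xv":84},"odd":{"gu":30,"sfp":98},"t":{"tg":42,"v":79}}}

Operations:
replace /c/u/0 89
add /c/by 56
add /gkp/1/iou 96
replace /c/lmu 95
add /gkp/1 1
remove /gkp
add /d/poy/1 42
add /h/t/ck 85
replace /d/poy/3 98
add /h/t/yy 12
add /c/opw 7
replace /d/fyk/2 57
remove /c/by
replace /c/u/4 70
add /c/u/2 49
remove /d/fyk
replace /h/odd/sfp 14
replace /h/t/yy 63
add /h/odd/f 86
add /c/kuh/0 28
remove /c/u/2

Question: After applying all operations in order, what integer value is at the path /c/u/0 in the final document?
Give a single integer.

Answer: 89

Derivation:
After op 1 (replace /c/u/0 89): {"c":{"kuh":[58,22],"lmu":[57,45,63],"u":[89,18,27,99,56],"xje":{"cer":1,"gef":20,"imp":85}},"d":{"fyk":[72,61,78,17],"poy":[97,51,91]},"gkp":[{"cjq":92,"hgy":86},{"lsc":9,"mdp":31,"xp":10},[35,84,41,97,5],[59,65],[98,65,96,67]],"h":{"d":{"b":61,"p":56,"xv":84},"odd":{"gu":30,"sfp":98},"t":{"tg":42,"v":79}}}
After op 2 (add /c/by 56): {"c":{"by":56,"kuh":[58,22],"lmu":[57,45,63],"u":[89,18,27,99,56],"xje":{"cer":1,"gef":20,"imp":85}},"d":{"fyk":[72,61,78,17],"poy":[97,51,91]},"gkp":[{"cjq":92,"hgy":86},{"lsc":9,"mdp":31,"xp":10},[35,84,41,97,5],[59,65],[98,65,96,67]],"h":{"d":{"b":61,"p":56,"xv":84},"odd":{"gu":30,"sfp":98},"t":{"tg":42,"v":79}}}
After op 3 (add /gkp/1/iou 96): {"c":{"by":56,"kuh":[58,22],"lmu":[57,45,63],"u":[89,18,27,99,56],"xje":{"cer":1,"gef":20,"imp":85}},"d":{"fyk":[72,61,78,17],"poy":[97,51,91]},"gkp":[{"cjq":92,"hgy":86},{"iou":96,"lsc":9,"mdp":31,"xp":10},[35,84,41,97,5],[59,65],[98,65,96,67]],"h":{"d":{"b":61,"p":56,"xv":84},"odd":{"gu":30,"sfp":98},"t":{"tg":42,"v":79}}}
After op 4 (replace /c/lmu 95): {"c":{"by":56,"kuh":[58,22],"lmu":95,"u":[89,18,27,99,56],"xje":{"cer":1,"gef":20,"imp":85}},"d":{"fyk":[72,61,78,17],"poy":[97,51,91]},"gkp":[{"cjq":92,"hgy":86},{"iou":96,"lsc":9,"mdp":31,"xp":10},[35,84,41,97,5],[59,65],[98,65,96,67]],"h":{"d":{"b":61,"p":56,"xv":84},"odd":{"gu":30,"sfp":98},"t":{"tg":42,"v":79}}}
After op 5 (add /gkp/1 1): {"c":{"by":56,"kuh":[58,22],"lmu":95,"u":[89,18,27,99,56],"xje":{"cer":1,"gef":20,"imp":85}},"d":{"fyk":[72,61,78,17],"poy":[97,51,91]},"gkp":[{"cjq":92,"hgy":86},1,{"iou":96,"lsc":9,"mdp":31,"xp":10},[35,84,41,97,5],[59,65],[98,65,96,67]],"h":{"d":{"b":61,"p":56,"xv":84},"odd":{"gu":30,"sfp":98},"t":{"tg":42,"v":79}}}
After op 6 (remove /gkp): {"c":{"by":56,"kuh":[58,22],"lmu":95,"u":[89,18,27,99,56],"xje":{"cer":1,"gef":20,"imp":85}},"d":{"fyk":[72,61,78,17],"poy":[97,51,91]},"h":{"d":{"b":61,"p":56,"xv":84},"odd":{"gu":30,"sfp":98},"t":{"tg":42,"v":79}}}
After op 7 (add /d/poy/1 42): {"c":{"by":56,"kuh":[58,22],"lmu":95,"u":[89,18,27,99,56],"xje":{"cer":1,"gef":20,"imp":85}},"d":{"fyk":[72,61,78,17],"poy":[97,42,51,91]},"h":{"d":{"b":61,"p":56,"xv":84},"odd":{"gu":30,"sfp":98},"t":{"tg":42,"v":79}}}
After op 8 (add /h/t/ck 85): {"c":{"by":56,"kuh":[58,22],"lmu":95,"u":[89,18,27,99,56],"xje":{"cer":1,"gef":20,"imp":85}},"d":{"fyk":[72,61,78,17],"poy":[97,42,51,91]},"h":{"d":{"b":61,"p":56,"xv":84},"odd":{"gu":30,"sfp":98},"t":{"ck":85,"tg":42,"v":79}}}
After op 9 (replace /d/poy/3 98): {"c":{"by":56,"kuh":[58,22],"lmu":95,"u":[89,18,27,99,56],"xje":{"cer":1,"gef":20,"imp":85}},"d":{"fyk":[72,61,78,17],"poy":[97,42,51,98]},"h":{"d":{"b":61,"p":56,"xv":84},"odd":{"gu":30,"sfp":98},"t":{"ck":85,"tg":42,"v":79}}}
After op 10 (add /h/t/yy 12): {"c":{"by":56,"kuh":[58,22],"lmu":95,"u":[89,18,27,99,56],"xje":{"cer":1,"gef":20,"imp":85}},"d":{"fyk":[72,61,78,17],"poy":[97,42,51,98]},"h":{"d":{"b":61,"p":56,"xv":84},"odd":{"gu":30,"sfp":98},"t":{"ck":85,"tg":42,"v":79,"yy":12}}}
After op 11 (add /c/opw 7): {"c":{"by":56,"kuh":[58,22],"lmu":95,"opw":7,"u":[89,18,27,99,56],"xje":{"cer":1,"gef":20,"imp":85}},"d":{"fyk":[72,61,78,17],"poy":[97,42,51,98]},"h":{"d":{"b":61,"p":56,"xv":84},"odd":{"gu":30,"sfp":98},"t":{"ck":85,"tg":42,"v":79,"yy":12}}}
After op 12 (replace /d/fyk/2 57): {"c":{"by":56,"kuh":[58,22],"lmu":95,"opw":7,"u":[89,18,27,99,56],"xje":{"cer":1,"gef":20,"imp":85}},"d":{"fyk":[72,61,57,17],"poy":[97,42,51,98]},"h":{"d":{"b":61,"p":56,"xv":84},"odd":{"gu":30,"sfp":98},"t":{"ck":85,"tg":42,"v":79,"yy":12}}}
After op 13 (remove /c/by): {"c":{"kuh":[58,22],"lmu":95,"opw":7,"u":[89,18,27,99,56],"xje":{"cer":1,"gef":20,"imp":85}},"d":{"fyk":[72,61,57,17],"poy":[97,42,51,98]},"h":{"d":{"b":61,"p":56,"xv":84},"odd":{"gu":30,"sfp":98},"t":{"ck":85,"tg":42,"v":79,"yy":12}}}
After op 14 (replace /c/u/4 70): {"c":{"kuh":[58,22],"lmu":95,"opw":7,"u":[89,18,27,99,70],"xje":{"cer":1,"gef":20,"imp":85}},"d":{"fyk":[72,61,57,17],"poy":[97,42,51,98]},"h":{"d":{"b":61,"p":56,"xv":84},"odd":{"gu":30,"sfp":98},"t":{"ck":85,"tg":42,"v":79,"yy":12}}}
After op 15 (add /c/u/2 49): {"c":{"kuh":[58,22],"lmu":95,"opw":7,"u":[89,18,49,27,99,70],"xje":{"cer":1,"gef":20,"imp":85}},"d":{"fyk":[72,61,57,17],"poy":[97,42,51,98]},"h":{"d":{"b":61,"p":56,"xv":84},"odd":{"gu":30,"sfp":98},"t":{"ck":85,"tg":42,"v":79,"yy":12}}}
After op 16 (remove /d/fyk): {"c":{"kuh":[58,22],"lmu":95,"opw":7,"u":[89,18,49,27,99,70],"xje":{"cer":1,"gef":20,"imp":85}},"d":{"poy":[97,42,51,98]},"h":{"d":{"b":61,"p":56,"xv":84},"odd":{"gu":30,"sfp":98},"t":{"ck":85,"tg":42,"v":79,"yy":12}}}
After op 17 (replace /h/odd/sfp 14): {"c":{"kuh":[58,22],"lmu":95,"opw":7,"u":[89,18,49,27,99,70],"xje":{"cer":1,"gef":20,"imp":85}},"d":{"poy":[97,42,51,98]},"h":{"d":{"b":61,"p":56,"xv":84},"odd":{"gu":30,"sfp":14},"t":{"ck":85,"tg":42,"v":79,"yy":12}}}
After op 18 (replace /h/t/yy 63): {"c":{"kuh":[58,22],"lmu":95,"opw":7,"u":[89,18,49,27,99,70],"xje":{"cer":1,"gef":20,"imp":85}},"d":{"poy":[97,42,51,98]},"h":{"d":{"b":61,"p":56,"xv":84},"odd":{"gu":30,"sfp":14},"t":{"ck":85,"tg":42,"v":79,"yy":63}}}
After op 19 (add /h/odd/f 86): {"c":{"kuh":[58,22],"lmu":95,"opw":7,"u":[89,18,49,27,99,70],"xje":{"cer":1,"gef":20,"imp":85}},"d":{"poy":[97,42,51,98]},"h":{"d":{"b":61,"p":56,"xv":84},"odd":{"f":86,"gu":30,"sfp":14},"t":{"ck":85,"tg":42,"v":79,"yy":63}}}
After op 20 (add /c/kuh/0 28): {"c":{"kuh":[28,58,22],"lmu":95,"opw":7,"u":[89,18,49,27,99,70],"xje":{"cer":1,"gef":20,"imp":85}},"d":{"poy":[97,42,51,98]},"h":{"d":{"b":61,"p":56,"xv":84},"odd":{"f":86,"gu":30,"sfp":14},"t":{"ck":85,"tg":42,"v":79,"yy":63}}}
After op 21 (remove /c/u/2): {"c":{"kuh":[28,58,22],"lmu":95,"opw":7,"u":[89,18,27,99,70],"xje":{"cer":1,"gef":20,"imp":85}},"d":{"poy":[97,42,51,98]},"h":{"d":{"b":61,"p":56,"xv":84},"odd":{"f":86,"gu":30,"sfp":14},"t":{"ck":85,"tg":42,"v":79,"yy":63}}}
Value at /c/u/0: 89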